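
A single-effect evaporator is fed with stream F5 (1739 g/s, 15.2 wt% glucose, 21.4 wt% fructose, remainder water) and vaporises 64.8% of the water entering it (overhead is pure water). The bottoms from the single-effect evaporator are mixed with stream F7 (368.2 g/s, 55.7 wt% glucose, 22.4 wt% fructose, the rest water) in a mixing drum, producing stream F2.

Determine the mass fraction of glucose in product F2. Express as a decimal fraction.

0.337

Vapour removed = 0.648×0.634×1739 = 714.44 g/s; concentrate = 1024.6 g/s.
glucose reaching the mixer = 264.33 (from concentrate) + 368.2×0.557 = 469.42 g/s.
Product flow = 1024.6 + 368.2 = 1392.8 g/s; glucose fraction = 0.337.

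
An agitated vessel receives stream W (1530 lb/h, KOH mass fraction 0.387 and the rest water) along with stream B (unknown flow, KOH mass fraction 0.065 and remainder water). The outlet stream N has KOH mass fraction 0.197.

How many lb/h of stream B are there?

Let B be the unknown flow. Total out = 1530 + B.
KOH balance: 592.11 + 0.065·B = 0.197·(1530 + B)
(0.065 − 0.197)·B = 0.197×1530 − 592.11 = -290.7
B = -290.7 / -0.132 = 2202.3 lb/h

2202 lb/h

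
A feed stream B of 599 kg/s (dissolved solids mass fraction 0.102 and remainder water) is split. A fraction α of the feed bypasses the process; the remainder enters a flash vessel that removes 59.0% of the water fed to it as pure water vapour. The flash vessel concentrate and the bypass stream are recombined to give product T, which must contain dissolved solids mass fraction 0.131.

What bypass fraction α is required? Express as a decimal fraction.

All 599×0.102 = 61.098 kg/s of dissolved solids reaches T, so T = 61.098/0.131 = 466.4 kg/s and vapour = 132.6 kg/s.
The evaporator receives (1−α)·599 of feed at 0.898 water and removes 0.590 of that water:
0.590×0.898×(1−α)×599 = 132.6
(1−α) = 132.6/317.36 = 0.4178;  α = 0.5822.

0.582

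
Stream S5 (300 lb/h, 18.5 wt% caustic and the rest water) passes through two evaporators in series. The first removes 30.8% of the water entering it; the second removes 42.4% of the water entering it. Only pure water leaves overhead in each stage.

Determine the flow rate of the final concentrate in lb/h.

153 lb/h

water in feed = 300×0.815 = 244.5 lb/h.
After stage 1: water left = (1−0.308)×244.5 = 169.19; stream total = 224.69 lb/h.
After stage 2: water left = (1−0.424)×169.19 = 97.456; final concentrate = 152.96 lb/h.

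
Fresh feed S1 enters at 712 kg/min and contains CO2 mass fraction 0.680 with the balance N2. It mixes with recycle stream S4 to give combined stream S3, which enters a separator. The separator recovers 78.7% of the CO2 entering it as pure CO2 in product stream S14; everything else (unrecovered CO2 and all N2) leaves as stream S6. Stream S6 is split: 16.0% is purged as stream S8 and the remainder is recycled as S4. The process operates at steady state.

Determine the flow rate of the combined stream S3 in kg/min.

N2 enters only via S1 and leaves only via the purge: 712×0.320 = 0.160×(N2 in S6), and the separator passes all N2, so N2 in S3 = N2 in S6 = 1424 kg/min.
CO2 in S3: m_A = 712×0.680 + (1−0.160)·(1−0.787)·m_A, so m_A = 484.16/0.8211 = 589.66 kg/min.
S3 = 589.66 + 1424 = 2013.7 kg/min.

2014 kg/min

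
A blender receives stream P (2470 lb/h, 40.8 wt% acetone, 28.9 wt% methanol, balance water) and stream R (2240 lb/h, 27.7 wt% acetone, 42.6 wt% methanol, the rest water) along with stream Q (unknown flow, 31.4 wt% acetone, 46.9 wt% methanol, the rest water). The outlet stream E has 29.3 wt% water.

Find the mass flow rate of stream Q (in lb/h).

Let Q be the unknown flow. Total out = 4710 + Q.
water balance: 1413.7 + 0.217·Q = 0.293·(4710 + Q)
(0.217 − 0.293)·Q = 0.293×4710 − 1413.7 = -33.66
Q = -33.66 / -0.076 = 442.89 lb/h

442.9 lb/h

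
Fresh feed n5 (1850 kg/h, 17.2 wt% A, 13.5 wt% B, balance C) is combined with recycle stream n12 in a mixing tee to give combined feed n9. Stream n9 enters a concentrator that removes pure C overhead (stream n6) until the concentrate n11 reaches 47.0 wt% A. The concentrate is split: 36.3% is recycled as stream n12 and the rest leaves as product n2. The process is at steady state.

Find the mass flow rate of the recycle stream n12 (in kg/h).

385.8 kg/h

Overall A balance (none leaves overhead): A in fresh feed = A in product, i.e. 1850×0.172 = (1−0.363)·n11·0.470.
n11 = 318.2/(0.470×0.637) = 1062.8 kg/h.
Recycle n12 = 0.363×1062.8 = 385.81 kg/h.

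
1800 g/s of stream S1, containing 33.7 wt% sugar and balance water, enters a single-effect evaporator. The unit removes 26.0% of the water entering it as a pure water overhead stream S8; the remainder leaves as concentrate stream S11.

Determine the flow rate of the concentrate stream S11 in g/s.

water entering = 1800×0.663 = 1193.4 g/s; overhead removed = 0.260×1193.4 = 310.28 g/s.
Concentrate = 1800 − 310.28 = 1489.7 g/s.

1490 g/s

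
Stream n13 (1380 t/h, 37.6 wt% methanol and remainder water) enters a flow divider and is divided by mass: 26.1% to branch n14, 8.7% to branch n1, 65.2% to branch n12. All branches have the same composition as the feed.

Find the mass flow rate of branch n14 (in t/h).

Branch n14 flow = 0.261×1380 = 360.18 t/h.

360.2 t/h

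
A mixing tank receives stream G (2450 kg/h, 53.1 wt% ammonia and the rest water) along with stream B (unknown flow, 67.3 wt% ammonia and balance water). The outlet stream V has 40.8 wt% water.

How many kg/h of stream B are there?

Let B be the unknown flow. Total out = 2450 + B.
water balance: 1149 + 0.327·B = 0.408·(2450 + B)
(0.327 − 0.408)·B = 0.408×2450 − 1149 = -149.45
B = -149.45 / -0.081 = 1845.1 kg/h

1845 kg/h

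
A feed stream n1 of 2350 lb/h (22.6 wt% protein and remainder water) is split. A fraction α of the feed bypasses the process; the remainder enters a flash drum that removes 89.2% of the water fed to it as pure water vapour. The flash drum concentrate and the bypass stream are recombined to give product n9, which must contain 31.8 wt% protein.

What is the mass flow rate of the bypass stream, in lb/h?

1365 lb/h

All 2350×0.226 = 531.1 lb/h of protein reaches n9, so n9 = 531.1/0.318 = 1670.1 lb/h and vapour = 679.87 lb/h.
The evaporator receives (1−α)·2350 of feed at 0.774 water and removes 0.892 of that water:
0.892×0.774×(1−α)×2350 = 679.87
(1−α) = 679.87/1622.5 = 0.4190;  α = 0.5810.
Bypass flow = 0.5810×2350 = 1365.3 lb/h.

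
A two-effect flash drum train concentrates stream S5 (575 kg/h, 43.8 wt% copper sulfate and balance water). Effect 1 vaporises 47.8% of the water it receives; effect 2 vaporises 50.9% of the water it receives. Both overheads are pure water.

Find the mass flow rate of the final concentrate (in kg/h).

water in feed = 575×0.562 = 323.15 kg/h.
After stage 1: water left = (1−0.478)×323.15 = 168.68; stream total = 420.53 kg/h.
After stage 2: water left = (1−0.509)×168.68 = 82.824; final concentrate = 334.67 kg/h.

334.7 kg/h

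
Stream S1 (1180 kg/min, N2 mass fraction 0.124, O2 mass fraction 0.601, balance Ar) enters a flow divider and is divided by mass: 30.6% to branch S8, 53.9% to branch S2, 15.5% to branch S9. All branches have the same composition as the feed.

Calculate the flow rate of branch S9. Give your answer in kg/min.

182.9 kg/min

Branch S9 flow = 0.155×1180 = 182.9 kg/min.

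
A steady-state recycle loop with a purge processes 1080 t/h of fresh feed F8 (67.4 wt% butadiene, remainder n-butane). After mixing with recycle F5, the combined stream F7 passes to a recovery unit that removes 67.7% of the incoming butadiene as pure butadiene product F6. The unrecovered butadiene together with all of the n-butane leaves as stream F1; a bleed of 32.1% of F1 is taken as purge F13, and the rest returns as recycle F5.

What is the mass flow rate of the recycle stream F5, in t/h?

949.2 t/h

n-butane enters only via F8 and leaves only via the purge: 1080×0.326 = 0.321×(n-butane in F1), and the recovery unit passes all n-butane, so n-butane in F7 = n-butane in F1 = 1096.8 t/h.
butadiene in F7: m_A = 1080×0.674 + (1−0.321)·(1−0.677)·m_A, so m_A = 727.92/0.7807 = 932.41 t/h.
F1 = (1−0.677)×932.41 + 1096.8 = 1398 t/h.
Recycle F5 = (1−0.321)×1398 = 949.24 t/h.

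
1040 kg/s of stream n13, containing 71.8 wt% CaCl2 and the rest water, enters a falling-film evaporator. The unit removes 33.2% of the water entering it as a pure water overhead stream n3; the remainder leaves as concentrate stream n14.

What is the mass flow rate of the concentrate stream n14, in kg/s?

942.6 kg/s

water entering = 1040×0.282 = 293.28 kg/s; overhead removed = 0.332×293.28 = 97.369 kg/s.
Concentrate = 1040 − 97.369 = 942.63 kg/s.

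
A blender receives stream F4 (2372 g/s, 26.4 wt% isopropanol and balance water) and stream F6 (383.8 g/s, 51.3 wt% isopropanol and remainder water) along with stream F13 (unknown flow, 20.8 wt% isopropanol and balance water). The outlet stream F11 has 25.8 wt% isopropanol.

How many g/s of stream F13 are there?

Let F13 be the unknown flow. Total out = 2755.8 + F13.
isopropanol balance: 823.1 + 0.208·F13 = 0.258·(2755.8 + F13)
(0.208 − 0.258)·F13 = 0.258×2755.8 − 823.1 = -112.1
F13 = -112.1 / -0.050 = 2242 g/s

2242 g/s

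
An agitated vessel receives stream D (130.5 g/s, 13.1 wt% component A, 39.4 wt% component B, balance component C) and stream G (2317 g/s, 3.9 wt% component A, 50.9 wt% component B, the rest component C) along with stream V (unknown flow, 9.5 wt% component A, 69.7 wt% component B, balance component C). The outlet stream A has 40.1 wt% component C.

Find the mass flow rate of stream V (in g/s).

Let V be the unknown flow. Total out = 2447.5 + V.
component C balance: 1109.3 + 0.208·V = 0.401·(2447.5 + V)
(0.208 − 0.401)·V = 0.401×2447.5 − 1109.3 = -127.82
V = -127.82 / -0.193 = 662.3 g/s

662.3 g/s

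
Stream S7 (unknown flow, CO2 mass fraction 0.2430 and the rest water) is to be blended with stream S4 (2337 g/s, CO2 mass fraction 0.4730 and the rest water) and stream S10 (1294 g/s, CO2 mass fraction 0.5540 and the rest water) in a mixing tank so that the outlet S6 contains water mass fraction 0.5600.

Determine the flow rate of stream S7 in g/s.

1140 g/s

Let S7 be the unknown flow. Total out = 3631 + S7.
water balance: 1808.7 + 0.757·S7 = 0.560·(3631 + S7)
(0.757 − 0.560)·S7 = 0.560×3631 − 1808.7 = 224.64
S7 = 224.64 / 0.197 = 1140.3 g/s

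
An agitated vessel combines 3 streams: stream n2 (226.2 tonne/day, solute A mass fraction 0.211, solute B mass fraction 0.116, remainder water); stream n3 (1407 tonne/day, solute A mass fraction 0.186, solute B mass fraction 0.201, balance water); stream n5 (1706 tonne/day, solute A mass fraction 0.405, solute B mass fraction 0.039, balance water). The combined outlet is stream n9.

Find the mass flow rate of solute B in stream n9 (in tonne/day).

375.6 tonne/day

solute B out = solute B in = 226.2×0.116 + 1407×0.201 + 1706×0.039 = 375.58 tonne/day.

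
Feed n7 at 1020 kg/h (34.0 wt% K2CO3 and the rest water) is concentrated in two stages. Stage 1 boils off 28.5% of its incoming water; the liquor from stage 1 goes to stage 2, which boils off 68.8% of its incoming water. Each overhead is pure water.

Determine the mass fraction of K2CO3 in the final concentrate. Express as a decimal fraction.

0.698

water in feed = 1020×0.660 = 673.2 kg/h.
After stage 1: water left = (1−0.285)×673.2 = 481.34; stream total = 828.14 kg/h.
After stage 2: water left = (1−0.688)×481.34 = 150.18; final concentrate = 496.98 kg/h.
K2CO3 fraction = 346.8/496.98 = 0.698.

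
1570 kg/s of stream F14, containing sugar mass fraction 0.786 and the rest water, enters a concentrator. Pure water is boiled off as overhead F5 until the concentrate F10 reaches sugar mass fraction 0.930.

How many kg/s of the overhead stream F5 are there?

sugar is conserved: 1570×0.786 = 1234 kg/s all reports to the concentrate.
Concentrate = 1234/(target fraction) = 1326.9 kg/s.
Overhead = 1570 − 1326.9 = 243.1 kg/s.

243.1 kg/s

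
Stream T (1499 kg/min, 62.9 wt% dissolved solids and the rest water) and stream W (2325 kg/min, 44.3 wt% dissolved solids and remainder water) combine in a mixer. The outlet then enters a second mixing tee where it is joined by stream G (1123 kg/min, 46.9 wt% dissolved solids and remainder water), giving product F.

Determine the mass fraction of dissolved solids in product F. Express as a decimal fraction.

Overall, product flow = 4947 kg/min.
dissolved solids in = 1499×0.629 + 2325×0.443 + 1123×0.469 = 2499.5 kg/min.
dissolved solids fraction in F = 0.505.

0.505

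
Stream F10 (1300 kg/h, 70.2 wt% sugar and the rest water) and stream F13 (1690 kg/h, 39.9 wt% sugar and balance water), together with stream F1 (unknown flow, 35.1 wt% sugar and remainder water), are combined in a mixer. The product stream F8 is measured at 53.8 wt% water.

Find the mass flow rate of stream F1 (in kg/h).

1852 kg/h

Let F1 be the unknown flow. Total out = 2990 + F1.
water balance: 1403.1 + 0.649·F1 = 0.538·(2990 + F1)
(0.649 − 0.538)·F1 = 0.538×2990 − 1403.1 = 205.53
F1 = 205.53 / 0.111 = 1851.6 kg/h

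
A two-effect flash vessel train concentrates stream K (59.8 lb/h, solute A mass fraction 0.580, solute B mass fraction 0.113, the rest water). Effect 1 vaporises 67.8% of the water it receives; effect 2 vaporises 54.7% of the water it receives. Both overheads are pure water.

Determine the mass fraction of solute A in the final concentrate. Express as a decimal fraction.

water in feed = 59.8×0.307 = 18.359 lb/h.
After stage 1: water left = (1−0.678)×18.359 = 5.9115; stream total = 47.353 lb/h.
After stage 2: water left = (1−0.547)×5.9115 = 2.6779; final concentrate = 44.119 lb/h.
solute A fraction = 34.684/44.119 = 0.786.

0.786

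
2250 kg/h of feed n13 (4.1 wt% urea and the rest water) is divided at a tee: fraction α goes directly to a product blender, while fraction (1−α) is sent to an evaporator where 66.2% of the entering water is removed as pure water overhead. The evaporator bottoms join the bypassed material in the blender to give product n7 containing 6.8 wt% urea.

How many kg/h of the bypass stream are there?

842.8 kg/h

All 2250×0.041 = 92.25 kg/h of urea reaches n7, so n7 = 92.25/0.068 = 1356.6 kg/h and vapour = 893.38 kg/h.
The evaporator receives (1−α)·2250 of feed at 0.959 water and removes 0.662 of that water:
0.662×0.959×(1−α)×2250 = 893.38
(1−α) = 893.38/1428.4 = 0.6254;  α = 0.3746.
Bypass flow = 0.3746×2250 = 842.78 kg/h.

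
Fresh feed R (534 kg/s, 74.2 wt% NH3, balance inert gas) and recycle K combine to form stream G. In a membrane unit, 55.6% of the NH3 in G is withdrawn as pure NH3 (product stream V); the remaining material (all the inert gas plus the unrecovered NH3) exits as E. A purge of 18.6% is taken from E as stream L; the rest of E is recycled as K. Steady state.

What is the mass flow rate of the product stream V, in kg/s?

NH3 in G: m_A = 534×0.742 + (1−0.186)·(1−0.556)·m_A, so m_A = 396.23/0.6386 = 620.48 kg/s.
Product V = 0.556×620.48 = 344.99 kg/s.

345 kg/s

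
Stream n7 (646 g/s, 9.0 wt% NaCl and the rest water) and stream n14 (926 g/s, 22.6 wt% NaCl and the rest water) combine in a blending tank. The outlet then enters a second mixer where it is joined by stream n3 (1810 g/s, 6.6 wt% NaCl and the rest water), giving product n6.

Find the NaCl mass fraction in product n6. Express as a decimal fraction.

Overall, product flow = 3382 g/s.
NaCl in = 646×0.090 + 926×0.226 + 1810×0.066 = 386.88 g/s.
NaCl fraction in n6 = 0.114.

0.114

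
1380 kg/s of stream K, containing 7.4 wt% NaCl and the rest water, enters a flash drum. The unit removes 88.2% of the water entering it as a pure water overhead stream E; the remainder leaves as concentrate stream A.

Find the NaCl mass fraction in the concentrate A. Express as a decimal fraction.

NaCl is not removed: 1380×0.074 = 102.12 kg/s of NaCl enters A.
water entering = 1380×0.926 = 1277.9 kg/s; overhead removed = 0.882×1277.9 = 1127.1 kg/s.
Concentrate = 1380 − 1127.1 = 252.91 kg/s.
Mass fraction = 102.12/252.91 = 0.4038.

0.4038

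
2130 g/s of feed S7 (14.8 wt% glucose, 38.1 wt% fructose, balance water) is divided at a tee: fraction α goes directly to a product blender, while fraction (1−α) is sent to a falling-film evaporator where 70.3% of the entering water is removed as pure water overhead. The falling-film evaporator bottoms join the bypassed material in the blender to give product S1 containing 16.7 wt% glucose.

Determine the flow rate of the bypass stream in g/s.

1398 g/s

All 2130×0.148 = 315.24 g/s of glucose reaches S1, so S1 = 315.24/0.167 = 1887.7 g/s and vapour = 242.34 g/s.
The evaporator receives (1−α)·2130 of feed at 0.471 water and removes 0.703 of that water:
0.703×0.471×(1−α)×2130 = 242.34
(1−α) = 242.34/705.27 = 0.3436;  α = 0.6564.
Bypass flow = 0.6564×2130 = 1398.1 g/s.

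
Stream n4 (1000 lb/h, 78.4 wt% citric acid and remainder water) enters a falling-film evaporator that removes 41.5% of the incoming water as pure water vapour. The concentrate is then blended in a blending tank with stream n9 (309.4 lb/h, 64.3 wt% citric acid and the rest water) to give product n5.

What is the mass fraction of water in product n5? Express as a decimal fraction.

0.194

Vapour removed = 0.415×0.216×1000 = 89.64 lb/h; concentrate = 910.36 lb/h.
water reaching the mixer = 126.36 (from concentrate) + 309.4×0.357 = 236.82 lb/h.
Product flow = 910.36 + 309.4 = 1219.8 lb/h; water fraction = 0.194.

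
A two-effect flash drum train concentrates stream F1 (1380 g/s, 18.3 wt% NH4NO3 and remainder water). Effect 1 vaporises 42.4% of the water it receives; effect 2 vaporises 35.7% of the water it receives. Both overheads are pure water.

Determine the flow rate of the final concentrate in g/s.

670.1 g/s

water in feed = 1380×0.817 = 1127.5 g/s.
After stage 1: water left = (1−0.424)×1127.5 = 649.42; stream total = 901.96 g/s.
After stage 2: water left = (1−0.357)×649.42 = 417.58; final concentrate = 670.12 g/s.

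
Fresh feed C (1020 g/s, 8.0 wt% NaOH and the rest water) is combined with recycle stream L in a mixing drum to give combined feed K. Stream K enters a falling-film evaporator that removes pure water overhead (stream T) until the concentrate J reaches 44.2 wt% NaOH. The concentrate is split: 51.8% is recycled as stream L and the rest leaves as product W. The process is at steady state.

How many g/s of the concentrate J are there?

Overall NaOH balance (none leaves overhead): NaOH in fresh feed = NaOH in product, i.e. 1020×0.080 = (1−0.518)·J·0.442.
J = 81.6/(0.442×0.482) = 383.02 g/s.

383 g/s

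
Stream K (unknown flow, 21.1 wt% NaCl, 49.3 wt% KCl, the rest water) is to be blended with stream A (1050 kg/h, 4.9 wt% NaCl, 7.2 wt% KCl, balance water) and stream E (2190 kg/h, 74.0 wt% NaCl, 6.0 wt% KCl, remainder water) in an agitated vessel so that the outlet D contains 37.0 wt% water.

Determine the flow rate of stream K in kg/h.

Let K be the unknown flow. Total out = 3240 + K.
water balance: 1361 + 0.296·K = 0.370·(3240 + K)
(0.296 − 0.370)·K = 0.370×3240 − 1361 = -162.15
K = -162.15 / -0.074 = 2191.2 kg/h

2191 kg/h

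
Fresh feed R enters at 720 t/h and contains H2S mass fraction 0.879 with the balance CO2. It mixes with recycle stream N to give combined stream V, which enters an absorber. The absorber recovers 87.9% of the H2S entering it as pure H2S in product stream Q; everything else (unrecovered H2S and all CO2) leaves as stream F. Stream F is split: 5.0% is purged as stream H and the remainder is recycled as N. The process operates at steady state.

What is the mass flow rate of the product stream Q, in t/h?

H2S in V: m_A = 720×0.879 + (1−0.050)·(1−0.879)·m_A, so m_A = 632.88/0.8851 = 715.08 t/h.
Product Q = 0.879×715.08 = 628.55 t/h.

628.6 t/h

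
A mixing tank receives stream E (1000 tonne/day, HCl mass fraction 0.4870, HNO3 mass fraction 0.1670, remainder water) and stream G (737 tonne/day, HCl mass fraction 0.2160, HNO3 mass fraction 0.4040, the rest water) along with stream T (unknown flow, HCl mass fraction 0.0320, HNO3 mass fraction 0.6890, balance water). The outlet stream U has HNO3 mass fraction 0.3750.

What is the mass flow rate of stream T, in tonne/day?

Let T be the unknown flow. Total out = 1737 + T.
HNO3 balance: 464.75 + 0.689·T = 0.375·(1737 + T)
(0.689 − 0.375)·T = 0.375×1737 − 464.75 = 186.63
T = 186.63 / 0.314 = 594.35 tonne/day

594.4 tonne/day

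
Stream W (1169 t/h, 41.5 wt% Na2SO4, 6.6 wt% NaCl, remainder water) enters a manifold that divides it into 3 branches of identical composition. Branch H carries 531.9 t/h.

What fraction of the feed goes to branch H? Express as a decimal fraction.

Fraction to H = 531.9/1169 = 0.4550.

0.455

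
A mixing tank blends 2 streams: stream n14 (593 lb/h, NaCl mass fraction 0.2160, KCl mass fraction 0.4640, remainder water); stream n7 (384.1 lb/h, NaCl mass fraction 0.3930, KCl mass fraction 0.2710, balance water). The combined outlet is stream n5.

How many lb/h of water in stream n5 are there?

318.8 lb/h

water out = water in = 593×0.320 + 384.1×0.336 = 318.82 lb/h.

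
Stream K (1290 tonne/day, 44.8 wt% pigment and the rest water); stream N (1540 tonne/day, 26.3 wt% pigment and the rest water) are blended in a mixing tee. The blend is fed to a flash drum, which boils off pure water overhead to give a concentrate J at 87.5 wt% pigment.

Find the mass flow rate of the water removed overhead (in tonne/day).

1707 tonne/day

pigment entering = 1290×0.448 + 1540×0.263 = 982.94 tonne/day.
All pigment reports to J, so J = 982.94/0.875 = 1123.4 tonne/day.
Total feed = 2830 tonne/day; overhead = 2830 − 1123.4 = 1706.6 tonne/day.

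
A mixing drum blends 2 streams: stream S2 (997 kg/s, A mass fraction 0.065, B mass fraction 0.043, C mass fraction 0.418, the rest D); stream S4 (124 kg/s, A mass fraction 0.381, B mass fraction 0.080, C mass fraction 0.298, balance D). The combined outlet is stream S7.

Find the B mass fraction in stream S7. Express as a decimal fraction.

Total flow out = 997 + 124 = 1121 kg/s.
B in = 997×0.043 + 124×0.080 = 52.791 kg/s.
B mass fraction in S7 = 52.791/1121 = 0.047.

0.047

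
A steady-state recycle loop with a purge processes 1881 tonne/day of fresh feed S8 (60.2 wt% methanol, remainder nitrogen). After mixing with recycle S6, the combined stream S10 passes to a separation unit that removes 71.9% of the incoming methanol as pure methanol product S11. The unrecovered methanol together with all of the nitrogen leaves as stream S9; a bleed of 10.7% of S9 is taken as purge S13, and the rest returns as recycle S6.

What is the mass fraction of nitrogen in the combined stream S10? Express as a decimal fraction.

nitrogen enters only via S8 and leaves only via the purge: 1881×0.398 = 0.107×(nitrogen in S9), and the separation unit passes all nitrogen, so nitrogen in S10 = nitrogen in S9 = 6996.6 tonne/day.
methanol in S10: m_A = 1881×0.602 + (1−0.107)·(1−0.719)·m_A, so m_A = 1132.4/0.7491 = 1511.7 tonne/day.
S10 = 1511.7 + 6996.6 = 8508.3 tonne/day.
nitrogen fraction in S10 = 6996.6/8508.3 = 0.822.

0.822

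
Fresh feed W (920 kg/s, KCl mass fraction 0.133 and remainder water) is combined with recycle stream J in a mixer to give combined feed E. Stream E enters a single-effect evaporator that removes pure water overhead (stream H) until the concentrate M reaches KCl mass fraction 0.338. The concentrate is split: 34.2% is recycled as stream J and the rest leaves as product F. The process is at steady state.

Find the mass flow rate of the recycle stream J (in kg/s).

188.2 kg/s

Overall KCl balance (none leaves overhead): KCl in fresh feed = KCl in product, i.e. 920×0.133 = (1−0.342)·M·0.338.
M = 122.36/(0.338×0.658) = 550.17 kg/s.
Recycle J = 0.342×550.17 = 188.16 kg/s.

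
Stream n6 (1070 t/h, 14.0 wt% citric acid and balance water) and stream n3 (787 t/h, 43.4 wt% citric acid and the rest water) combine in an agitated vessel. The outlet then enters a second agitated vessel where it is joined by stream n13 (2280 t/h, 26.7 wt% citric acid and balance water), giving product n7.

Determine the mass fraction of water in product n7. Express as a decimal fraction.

Overall, product flow = 4137 t/h.
water in = 1070×0.860 + 787×0.566 + 2280×0.733 = 3036.9 t/h.
water fraction in n7 = 0.7341.

0.7341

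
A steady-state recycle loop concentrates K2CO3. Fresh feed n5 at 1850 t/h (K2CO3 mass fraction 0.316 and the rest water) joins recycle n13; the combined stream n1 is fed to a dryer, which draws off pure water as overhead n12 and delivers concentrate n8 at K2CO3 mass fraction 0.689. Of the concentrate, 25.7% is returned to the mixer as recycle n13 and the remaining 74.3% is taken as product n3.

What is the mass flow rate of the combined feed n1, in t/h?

Overall K2CO3 balance (none leaves overhead): K2CO3 in fresh feed = K2CO3 in product, i.e. 1850×0.316 = (1−0.257)·n8·0.689.
n8 = 584.6/(0.689×0.743) = 1142 t/h.
Recycle n13 = 0.257×1142 = 293.48 t/h.
Combined feed n1 = 1850 + 293.48 = 2143.5 t/h.

2143 t/h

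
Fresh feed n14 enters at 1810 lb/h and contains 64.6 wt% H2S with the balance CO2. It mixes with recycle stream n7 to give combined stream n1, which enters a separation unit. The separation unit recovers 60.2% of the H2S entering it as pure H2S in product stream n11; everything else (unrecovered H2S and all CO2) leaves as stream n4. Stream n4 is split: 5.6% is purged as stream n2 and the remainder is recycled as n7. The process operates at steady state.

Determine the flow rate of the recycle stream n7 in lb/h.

11500 lb/h

CO2 enters only via n14 and leaves only via the purge: 1810×0.354 = 0.056×(CO2 in n4), and the separation unit passes all CO2, so CO2 in n1 = CO2 in n4 = 11442 lb/h.
H2S in n1: m_A = 1810×0.646 + (1−0.056)·(1−0.602)·m_A, so m_A = 1169.3/0.6243 = 1872.9 lb/h.
n4 = (1−0.602)×1872.9 + 11442 = 12187 lb/h.
Recycle n7 = (1−0.056)×12187 = 11505 lb/h.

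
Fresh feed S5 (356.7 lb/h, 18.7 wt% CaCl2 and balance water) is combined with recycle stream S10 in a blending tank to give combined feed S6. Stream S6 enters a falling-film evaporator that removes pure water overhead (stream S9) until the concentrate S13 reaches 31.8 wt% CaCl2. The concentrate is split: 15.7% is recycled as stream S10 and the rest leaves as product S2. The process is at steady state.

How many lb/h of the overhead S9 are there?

146.9 lb/h

Overall CaCl2 balance (none leaves overhead): CaCl2 in fresh feed = CaCl2 in product, i.e. 356.7×0.187 = (1−0.157)·S13·0.318.
S13 = 66.703/(0.318×0.843) = 248.82 lb/h.
Recycle S10 = 0.157×248.82 = 39.065 lb/h.
Combined feed S6 = 356.7 + 39.065 = 395.77 lb/h.
Overhead S9 = S6 − S13 = 395.77 − 248.82 = 146.94 lb/h.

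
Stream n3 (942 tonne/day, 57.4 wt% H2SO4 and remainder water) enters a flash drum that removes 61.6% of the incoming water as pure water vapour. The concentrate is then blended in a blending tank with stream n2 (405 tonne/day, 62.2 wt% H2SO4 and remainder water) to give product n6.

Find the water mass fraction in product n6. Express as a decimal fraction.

Vapour removed = 0.616×0.426×942 = 247.2 tonne/day; concentrate = 694.8 tonne/day.
water reaching the mixer = 154.1 (from concentrate) + 405×0.378 = 307.19 tonne/day.
Product flow = 694.8 + 405 = 1099.8 tonne/day; water fraction = 0.279.

0.279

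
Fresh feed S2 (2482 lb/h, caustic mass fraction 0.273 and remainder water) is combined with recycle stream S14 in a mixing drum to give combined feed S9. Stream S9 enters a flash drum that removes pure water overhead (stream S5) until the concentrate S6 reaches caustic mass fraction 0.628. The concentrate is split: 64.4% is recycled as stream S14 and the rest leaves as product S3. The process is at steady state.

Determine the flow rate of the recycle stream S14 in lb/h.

Overall caustic balance (none leaves overhead): caustic in fresh feed = caustic in product, i.e. 2482×0.273 = (1−0.644)·S6·0.628.
S6 = 677.59/(0.628×0.356) = 3030.8 lb/h.
Recycle S14 = 0.644×3030.8 = 1951.8 lb/h.

1952 lb/h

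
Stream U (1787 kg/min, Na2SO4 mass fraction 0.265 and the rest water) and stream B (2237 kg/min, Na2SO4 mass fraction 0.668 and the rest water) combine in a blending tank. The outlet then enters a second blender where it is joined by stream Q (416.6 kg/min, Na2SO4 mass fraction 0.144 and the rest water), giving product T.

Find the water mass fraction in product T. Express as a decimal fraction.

0.543

Overall, product flow = 4440.6 kg/min.
water in = 1787×0.735 + 2237×0.332 + 416.6×0.856 = 2412.7 kg/min.
water fraction in T = 0.543.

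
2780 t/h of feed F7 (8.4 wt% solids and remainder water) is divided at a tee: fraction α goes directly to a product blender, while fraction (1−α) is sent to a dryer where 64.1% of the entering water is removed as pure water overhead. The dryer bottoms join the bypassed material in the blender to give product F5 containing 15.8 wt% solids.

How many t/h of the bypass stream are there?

All 2780×0.084 = 233.52 t/h of solids reaches F5, so F5 = 233.52/0.158 = 1478 t/h and vapour = 1302 t/h.
The evaporator receives (1−α)·2780 of feed at 0.916 water and removes 0.641 of that water:
0.641×0.916×(1−α)×2780 = 1302
(1−α) = 1302/1632.3 = 0.7977;  α = 0.2023.
Bypass flow = 0.2023×2780 = 562.49 t/h.

562.5 t/h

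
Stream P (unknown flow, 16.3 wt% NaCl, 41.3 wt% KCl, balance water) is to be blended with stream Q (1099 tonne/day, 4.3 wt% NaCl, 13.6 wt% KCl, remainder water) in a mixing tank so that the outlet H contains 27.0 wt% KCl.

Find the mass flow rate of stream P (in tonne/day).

Let P be the unknown flow. Total out = 1099 + P.
KCl balance: 149.46 + 0.413·P = 0.270·(1099 + P)
(0.413 − 0.270)·P = 0.270×1099 − 149.46 = 147.27
P = 147.27 / 0.143 = 1029.8 tonne/day

1030 tonne/day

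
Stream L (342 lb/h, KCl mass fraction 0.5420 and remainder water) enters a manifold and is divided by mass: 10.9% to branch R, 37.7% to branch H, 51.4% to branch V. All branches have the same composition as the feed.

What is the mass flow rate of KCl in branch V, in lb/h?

95.28 lb/h

Branch V total = 0.514×342 = 175.79 lb/h.
KCl in V = 0.542×175.79 = 95.277 lb/h.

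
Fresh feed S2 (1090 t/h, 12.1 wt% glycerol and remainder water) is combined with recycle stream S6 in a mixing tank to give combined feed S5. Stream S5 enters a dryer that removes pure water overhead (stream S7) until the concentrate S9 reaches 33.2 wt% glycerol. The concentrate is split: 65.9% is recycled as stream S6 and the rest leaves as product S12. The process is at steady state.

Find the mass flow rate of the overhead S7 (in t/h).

692.7 t/h

Overall glycerol balance (none leaves overhead): glycerol in fresh feed = glycerol in product, i.e. 1090×0.121 = (1−0.659)·S9·0.332.
S9 = 131.89/(0.332×0.341) = 1165 t/h.
Recycle S6 = 0.659×1165 = 767.72 t/h.
Combined feed S5 = 1090 + 767.72 = 1857.7 t/h.
Overhead S7 = S5 − S9 = 1857.7 − 1165 = 692.74 t/h.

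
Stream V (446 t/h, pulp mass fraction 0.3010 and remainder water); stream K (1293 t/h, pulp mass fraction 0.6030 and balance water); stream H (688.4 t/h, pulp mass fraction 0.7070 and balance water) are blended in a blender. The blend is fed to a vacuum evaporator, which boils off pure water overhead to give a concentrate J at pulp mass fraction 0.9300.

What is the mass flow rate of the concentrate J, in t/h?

pulp entering = 446×0.301 + 1293×0.603 + 688.4×0.707 = 1400.6 t/h.
All pulp reports to J, so J = 1400.6/0.930 = 1506 t/h.

1506 t/h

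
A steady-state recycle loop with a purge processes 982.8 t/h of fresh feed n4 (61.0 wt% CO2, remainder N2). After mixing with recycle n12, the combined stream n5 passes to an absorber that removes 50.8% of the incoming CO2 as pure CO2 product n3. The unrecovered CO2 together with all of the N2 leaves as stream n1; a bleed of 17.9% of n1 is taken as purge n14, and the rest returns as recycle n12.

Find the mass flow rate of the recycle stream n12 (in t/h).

2164 t/h

N2 enters only via n4 and leaves only via the purge: 982.8×0.390 = 0.179×(N2 in n1), and the absorber passes all N2, so N2 in n5 = N2 in n1 = 2141.3 t/h.
CO2 in n5: m_A = 982.8×0.610 + (1−0.179)·(1−0.508)·m_A, so m_A = 599.51/0.5961 = 1005.8 t/h.
n1 = (1−0.508)×1005.8 + 2141.3 = 2636.1 t/h.
Recycle n12 = (1−0.179)×2636.1 = 2164.3 t/h.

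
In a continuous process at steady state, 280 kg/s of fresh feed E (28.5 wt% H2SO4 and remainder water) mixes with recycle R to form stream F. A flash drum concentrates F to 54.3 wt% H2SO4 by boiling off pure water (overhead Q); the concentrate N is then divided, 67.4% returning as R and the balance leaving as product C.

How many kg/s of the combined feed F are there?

583.8 kg/s

Overall H2SO4 balance (none leaves overhead): H2SO4 in fresh feed = H2SO4 in product, i.e. 280×0.285 = (1−0.674)·N·0.543.
N = 79.8/(0.543×0.326) = 450.8 kg/s.
Recycle R = 0.674×450.8 = 303.84 kg/s.
Combined feed F = 280 + 303.84 = 583.84 kg/s.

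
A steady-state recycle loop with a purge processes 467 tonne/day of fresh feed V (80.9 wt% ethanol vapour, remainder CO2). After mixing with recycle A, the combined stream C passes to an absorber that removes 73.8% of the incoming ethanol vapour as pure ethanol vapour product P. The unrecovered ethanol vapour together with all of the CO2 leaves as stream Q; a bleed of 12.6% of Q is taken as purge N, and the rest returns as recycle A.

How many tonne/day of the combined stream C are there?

1198 tonne/day

CO2 enters only via V and leaves only via the purge: 467×0.191 = 0.126×(CO2 in Q), and the absorber passes all CO2, so CO2 in C = CO2 in Q = 707.91 tonne/day.
ethanol vapour in C: m_A = 467×0.809 + (1−0.126)·(1−0.738)·m_A, so m_A = 377.8/0.7710 = 490.01 tonne/day.
C = 490.01 + 707.91 = 1197.9 tonne/day.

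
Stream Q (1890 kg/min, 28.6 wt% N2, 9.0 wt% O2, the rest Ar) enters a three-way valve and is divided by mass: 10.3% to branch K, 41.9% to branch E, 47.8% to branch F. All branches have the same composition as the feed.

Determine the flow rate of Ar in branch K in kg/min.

121.5 kg/min

Branch K total = 0.103×1890 = 194.67 kg/min.
Ar in K = 0.624×194.67 = 121.47 kg/min.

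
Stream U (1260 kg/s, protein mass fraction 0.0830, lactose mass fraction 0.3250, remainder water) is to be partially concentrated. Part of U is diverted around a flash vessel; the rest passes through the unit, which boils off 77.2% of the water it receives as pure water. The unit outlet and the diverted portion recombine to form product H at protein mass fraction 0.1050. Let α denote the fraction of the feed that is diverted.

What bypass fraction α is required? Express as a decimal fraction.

0.542

All 1260×0.083 = 104.58 kg/s of protein reaches H, so H = 104.58/0.105 = 996 kg/s and vapour = 264 kg/s.
The evaporator receives (1−α)·1260 of feed at 0.592 water and removes 0.772 of that water:
0.772×0.592×(1−α)×1260 = 264
(1−α) = 264/575.85 = 0.4585;  α = 0.5415.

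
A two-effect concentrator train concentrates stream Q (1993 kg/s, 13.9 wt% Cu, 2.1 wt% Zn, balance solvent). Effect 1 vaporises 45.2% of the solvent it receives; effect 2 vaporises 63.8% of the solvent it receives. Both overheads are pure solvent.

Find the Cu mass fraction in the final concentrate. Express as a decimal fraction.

0.426

solvent in feed = 1993×0.840 = 1674.1 kg/s.
After stage 1: solvent left = (1−0.452)×1674.1 = 917.42; stream total = 1236.3 kg/s.
After stage 2: solvent left = (1−0.638)×917.42 = 332.11; final concentrate = 650.99 kg/s.
Cu fraction = 277.03/650.99 = 0.426.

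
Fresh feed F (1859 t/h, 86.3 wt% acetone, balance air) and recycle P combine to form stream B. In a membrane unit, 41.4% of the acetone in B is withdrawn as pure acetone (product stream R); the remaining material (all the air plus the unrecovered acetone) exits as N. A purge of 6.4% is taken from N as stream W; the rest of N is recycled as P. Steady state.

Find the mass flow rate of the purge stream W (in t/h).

387.9 t/h

air enters only via F and leaves only via the purge: 1859×0.137 = 0.064×(air in N), and the membrane unit passes all air, so air in B = air in N = 3979.4 t/h.
acetone in B: m_A = 1859×0.863 + (1−0.064)·(1−0.414)·m_A, so m_A = 1604.3/0.4515 = 3553.3 t/h.
N = (1−0.414)×3553.3 + 3979.4 = 6061.6 t/h.
Purge W = 0.064×6061.6 = 387.94 t/h.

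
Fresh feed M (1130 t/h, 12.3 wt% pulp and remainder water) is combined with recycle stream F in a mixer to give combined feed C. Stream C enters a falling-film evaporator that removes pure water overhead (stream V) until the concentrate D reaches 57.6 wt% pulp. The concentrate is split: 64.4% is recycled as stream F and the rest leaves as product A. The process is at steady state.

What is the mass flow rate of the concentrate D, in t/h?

677.8 t/h

Overall pulp balance (none leaves overhead): pulp in fresh feed = pulp in product, i.e. 1130×0.123 = (1−0.644)·D·0.576.
D = 138.99/(0.576×0.356) = 677.81 t/h.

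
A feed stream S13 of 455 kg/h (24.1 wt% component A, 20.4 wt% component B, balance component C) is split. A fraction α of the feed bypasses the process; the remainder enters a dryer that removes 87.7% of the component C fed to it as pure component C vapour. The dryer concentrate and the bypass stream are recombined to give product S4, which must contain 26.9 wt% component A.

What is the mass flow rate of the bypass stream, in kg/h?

357.7 kg/h

All 455×0.241 = 109.66 kg/h of component A reaches S4, so S4 = 109.66/0.269 = 407.64 kg/h and vapour = 47.361 kg/h.
The evaporator receives (1−α)·455 of feed at 0.555 component C and removes 0.877 of that component C:
0.877×0.555×(1−α)×455 = 47.361
(1−α) = 47.361/221.46 = 0.2139;  α = 0.7861.
Bypass flow = 0.7861×455 = 357.7 kg/h.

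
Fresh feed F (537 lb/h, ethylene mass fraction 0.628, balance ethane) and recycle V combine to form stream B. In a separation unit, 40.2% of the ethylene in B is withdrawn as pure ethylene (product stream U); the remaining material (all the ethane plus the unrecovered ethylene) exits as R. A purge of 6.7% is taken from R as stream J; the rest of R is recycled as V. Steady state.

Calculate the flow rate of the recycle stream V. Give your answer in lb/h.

3207 lb/h

ethane enters only via F and leaves only via the purge: 537×0.372 = 0.067×(ethane in R), and the separation unit passes all ethane, so ethane in B = ethane in R = 2981.6 lb/h.
ethylene in B: m_A = 537×0.628 + (1−0.067)·(1−0.402)·m_A, so m_A = 337.24/0.4421 = 762.86 lb/h.
R = (1−0.402)×762.86 + 2981.6 = 3437.7 lb/h.
Recycle V = (1−0.067)×3437.7 = 3207.4 lb/h.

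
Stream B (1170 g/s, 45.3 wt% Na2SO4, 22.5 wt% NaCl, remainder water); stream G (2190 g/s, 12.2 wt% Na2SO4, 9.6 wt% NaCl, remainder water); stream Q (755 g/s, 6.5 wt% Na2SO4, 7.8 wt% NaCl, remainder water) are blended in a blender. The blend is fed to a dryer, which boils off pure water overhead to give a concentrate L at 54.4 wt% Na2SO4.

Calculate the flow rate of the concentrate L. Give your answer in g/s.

1556 g/s

Na2SO4 entering = 1170×0.453 + 2190×0.122 + 755×0.065 = 846.26 g/s.
All Na2SO4 reports to L, so L = 846.26/0.544 = 1555.6 g/s.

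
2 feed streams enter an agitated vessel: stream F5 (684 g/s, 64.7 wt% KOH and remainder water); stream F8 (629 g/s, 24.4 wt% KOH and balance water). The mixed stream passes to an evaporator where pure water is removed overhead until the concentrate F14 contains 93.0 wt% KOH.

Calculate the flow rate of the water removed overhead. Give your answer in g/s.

672.1 g/s

KOH entering = 684×0.647 + 629×0.244 = 596.02 g/s.
All KOH reports to F14, so F14 = 596.02/0.930 = 640.89 g/s.
Total feed = 1313 g/s; overhead = 1313 − 640.89 = 672.11 g/s.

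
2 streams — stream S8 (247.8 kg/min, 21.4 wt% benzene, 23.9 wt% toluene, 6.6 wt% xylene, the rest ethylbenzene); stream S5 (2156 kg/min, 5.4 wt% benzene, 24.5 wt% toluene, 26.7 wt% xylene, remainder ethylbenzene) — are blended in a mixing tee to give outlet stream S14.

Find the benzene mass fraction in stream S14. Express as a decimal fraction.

0.070

Total flow out = 247.8 + 2156 = 2403.8 kg/min.
benzene in = 247.8×0.214 + 2156×0.054 = 169.45 kg/min.
benzene mass fraction in S14 = 169.45/2403.8 = 0.070.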